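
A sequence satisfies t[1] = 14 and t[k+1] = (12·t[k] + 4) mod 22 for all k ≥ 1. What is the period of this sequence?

11

Listing terms: t[1] = 14, t[2] = 18, t[3] = 0, t[4] = 4, t[5] = 8, t[6] = 12, t[7] = 16, t[8] = 20, t[9] = 2, t[10] = 6, t[11] = 10, t[12] = 14.
The sequence repeats with period 11.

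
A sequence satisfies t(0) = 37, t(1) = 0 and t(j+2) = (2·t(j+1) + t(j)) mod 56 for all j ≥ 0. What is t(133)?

28

t(0) = 37, t(1) = 0, t(2) = 37, t(3) = 18, t(4) = 17, t(5) = 52, t(6) = 9, t(7) = 14, t(8) = 37, t(9) = 32, t(10) = 45, t(11) = 10, t(12) = 9, t(13) = 28, t(14) = 9, t(15) = 46, t(16) = 45, t(17) = 24, t(18) = 37, t(19) = 42, t(20) = 9, t(21) = 4, t(22) = 17, t(23) = 38, t(24) = 37, t(25) = 0.
Since (t(24), t(25)) = (t(0), t(1)) = (37, 0) (two consecutive terms determine the rest), the sequence is periodic with period 24.
So t(133) = t(0 + ((133-0) mod 24)) = t(13) = 28.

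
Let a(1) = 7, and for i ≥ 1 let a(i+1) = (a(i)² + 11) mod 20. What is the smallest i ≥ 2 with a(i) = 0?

Computing terms: a(1) = 7,  a(2) = 0,  a(3) = 11,  a(4) = 12,  a(5) = 15,  a(6) = 16,  a(7) = 7.
The sequence repeats with period 6.
The value 0 first appears (with i ≥ 2) at a(2).

2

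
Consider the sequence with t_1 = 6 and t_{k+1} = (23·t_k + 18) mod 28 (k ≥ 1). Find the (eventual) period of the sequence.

Listing terms: t_1 = 6; t_2 = 16; t_3 = 22; t_4 = 20; t_5 = 2; t_6 = 8; t_7 = 6.
The sequence repeats with period 6.

6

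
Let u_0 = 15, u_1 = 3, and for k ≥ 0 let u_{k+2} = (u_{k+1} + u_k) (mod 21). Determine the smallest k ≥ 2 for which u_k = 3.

10

We have u_0 = 15; u_1 = 3; u_2 = 18; u_3 = 0; u_4 = 18; u_5 = 18; u_6 = 15; u_7 = 12; u_8 = 6; u_9 = 18; u_{10} = 3; u_{11} = 0; u_{12} = 3; u_{13} = 3; u_{14} = 6; u_{15} = 9; u_{16} = 15; u_{17} = 3.
Since (u_{16}, u_{17}) = (u_0, u_1) = (15, 3) (two consecutive terms determine the rest), the sequence is periodic with period 16.
The value 3 first appears (with k ≥ 2) at u_{10}.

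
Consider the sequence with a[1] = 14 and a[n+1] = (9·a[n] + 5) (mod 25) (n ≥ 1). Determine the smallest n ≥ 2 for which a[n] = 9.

3

a[1] = 14, a[2] = 6, a[3] = 9, a[4] = 11, a[5] = 4, a[6] = 16, a[7] = 24, a[8] = 21, a[9] = 19, a[10] = 1, a[11] = 14.
The sequence repeats with period 10.
The value 9 first appears (with n ≥ 2) at a[3].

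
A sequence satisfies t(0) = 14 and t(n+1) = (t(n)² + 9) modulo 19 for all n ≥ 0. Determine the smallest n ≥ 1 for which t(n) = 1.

t(0) = 14,  t(1) = 15,  t(2) = 6,  t(3) = 7,  t(4) = 1,  t(5) = 10,  t(6) = 14.
Since t(6) = t(0) = 14, the sequence is periodic with period 6.
The value 1 first appears (with n ≥ 1) at t(4).

4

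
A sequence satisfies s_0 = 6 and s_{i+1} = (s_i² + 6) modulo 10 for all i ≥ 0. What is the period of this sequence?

3

Listing terms: s_0 = 6,  s_1 = 2,  s_2 = 0,  s_3 = 6.
Since s_3 = s_0 = 6, the sequence is periodic with period 3.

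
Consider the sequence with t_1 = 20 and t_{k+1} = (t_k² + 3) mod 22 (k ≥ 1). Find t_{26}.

15

Computing terms: t_1 = 20, t_2 = 7, t_3 = 8, t_4 = 1, t_5 = 4, t_6 = 19, t_7 = 12, t_8 = 15, t_9 = 8.
Since t_9 = t_3 = 8, the sequence is eventually periodic: after a pre-period of length 2 it cycles with period 6.
For k ≥ 3, t_k depends only on (k - 3) mod 6. (26 - 3) mod 6 = 5, so t_{26} = t_8 = 15.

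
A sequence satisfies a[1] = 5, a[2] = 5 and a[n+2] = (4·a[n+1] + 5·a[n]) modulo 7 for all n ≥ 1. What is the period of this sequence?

Computing terms: a[1] = 5, a[2] = 5, a[3] = 3, a[4] = 2, a[5] = 2, a[6] = 4, a[7] = 5, a[8] = 5.
Since (a[7], a[8]) = (a[1], a[2]) = (5, 5) (two consecutive terms determine the rest), the sequence is periodic with period 6.

6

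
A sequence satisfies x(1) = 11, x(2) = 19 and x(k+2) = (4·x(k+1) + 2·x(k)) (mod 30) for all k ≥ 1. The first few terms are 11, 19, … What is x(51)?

8

We have x(1) = 11, x(2) = 19, x(3) = 8, x(4) = 10, x(5) = 26, x(6) = 4, x(7) = 8, x(8) = 10.
Since (x(7), x(8)) = (x(3), x(4)) = (8, 10) (two consecutive terms determine the rest), the sequence is eventually periodic: after a pre-period of length 2 it cycles with period 4.
For k ≥ 3, x(k) depends only on (k - 3) mod 4. (51 - 3) mod 4 = 0, so x(51) = x(3) = 8.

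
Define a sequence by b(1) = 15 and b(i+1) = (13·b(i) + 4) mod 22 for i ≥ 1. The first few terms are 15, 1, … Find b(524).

5

Listing terms: b(1) = 15,  b(2) = 1,  b(3) = 17,  b(4) = 5,  b(5) = 3,  b(6) = 21,  b(7) = 13,  b(8) = 19,  b(9) = 9,  b(10) = 11,  b(11) = 15.
The sequence repeats with period 10.
(524 - 1) mod 10 = 3, so b(524) = b(4) = 5.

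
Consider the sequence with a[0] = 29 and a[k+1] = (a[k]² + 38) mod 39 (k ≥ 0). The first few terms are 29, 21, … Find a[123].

3

Computing terms: a[0] = 29, a[1] = 21, a[2] = 11, a[3] = 3, a[4] = 8, a[5] = 24, a[6] = 29.
The sequence repeats with period 6.
So a[123] = a[0 + ((123-0) mod 6)] = a[3] = 3.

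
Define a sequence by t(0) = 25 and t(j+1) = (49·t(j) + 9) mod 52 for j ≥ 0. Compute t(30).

We have t(0) = 25; t(1) = 38; t(2) = 51; t(3) = 12; t(4) = 25.
The sequence repeats with period 4.
(30 - 0) mod 4 = 2, so t(30) = t(2) = 51.

51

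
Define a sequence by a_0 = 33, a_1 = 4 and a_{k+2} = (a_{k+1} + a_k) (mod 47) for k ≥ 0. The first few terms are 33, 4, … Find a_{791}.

13

Listing terms: a_0 = 33,  a_1 = 4,  a_2 = 37,  a_3 = 41,  a_4 = 31,  a_5 = 25,  a_6 = 9,  a_7 = 34,  a_8 = 43,  a_9 = 30,  a_{10} = 26,  a_{11} = 9,  a_{12} = 35,  a_{13} = 44,  a_{14} = 32,  a_{15} = 29,  a_{16} = 14,  a_{17} = 43,  a_{18} = 10,  a_{19} = 6,  a_{20} = 16,  a_{21} = 22,  a_{22} = 38,  a_{23} = 13,  a_{24} = 4,  a_{25} = 17,  a_{26} = 21,  a_{27} = 38,  a_{28} = 12,  a_{29} = 3,  a_{30} = 15,  a_{31} = 18,  a_{32} = 33,  a_{33} = 4.
The sequence repeats with period 32.
So a_{791} = a_{0 + ((791-0) mod 32)} = a_{23} = 13.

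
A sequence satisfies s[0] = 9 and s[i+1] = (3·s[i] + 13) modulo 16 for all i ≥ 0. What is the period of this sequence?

8

s[0] = 9; s[1] = 8; s[2] = 5; s[3] = 12; s[4] = 1; s[5] = 0; s[6] = 13; s[7] = 4; s[8] = 9.
The sequence repeats with period 8.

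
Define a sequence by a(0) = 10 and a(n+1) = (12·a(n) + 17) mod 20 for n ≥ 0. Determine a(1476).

5

a(0) = 10; a(1) = 17; a(2) = 1; a(3) = 9; a(4) = 5; a(5) = 17.
Since a(5) = a(1) = 17, the sequence is eventually periodic: after a pre-period of length 1 it cycles with period 4.
For n ≥ 1, a(n) depends only on (n - 1) mod 4. (1476 - 1) mod 4 = 3, so a(1476) = a(4) = 5.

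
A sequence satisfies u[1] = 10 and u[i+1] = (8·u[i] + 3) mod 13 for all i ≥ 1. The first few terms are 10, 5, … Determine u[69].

10

Listing terms: u[1] = 10, u[2] = 5, u[3] = 4, u[4] = 9, u[5] = 10.
Since u[5] = u[1] = 10, the sequence is periodic with period 4.
(69 - 1) mod 4 = 0, so u[69] = u[1] = 10.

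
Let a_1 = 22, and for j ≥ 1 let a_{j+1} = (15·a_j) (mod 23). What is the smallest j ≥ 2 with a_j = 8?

2

Computing terms: a_1 = 22,  a_2 = 8,  a_3 = 5,  a_4 = 6,  a_5 = 21,  a_6 = 16,  a_7 = 10,  a_8 = 12,  a_9 = 19,  a_{10} = 9,  a_{11} = 20,  a_{12} = 1,  a_{13} = 15,  a_{14} = 18,  a_{15} = 17,  a_{16} = 2,  a_{17} = 7,  a_{18} = 13,  a_{19} = 11,  a_{20} = 4,  a_{21} = 14,  a_{22} = 3,  a_{23} = 22.
The sequence repeats with period 22.
The value 8 first appears (with j ≥ 2) at a_2.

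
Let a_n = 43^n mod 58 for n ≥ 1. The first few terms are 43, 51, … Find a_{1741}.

We have a_1 = 43; a_2 = 51; a_3 = 47; a_4 = 49; a_5 = 19; a_6 = 5; a_7 = 41; a_8 = 23; a_9 = 3; a_{10} = 13; a_{11} = 37; a_{12} = 25; a_{13} = 31; a_{14} = 57; a_{15} = 15; a_{16} = 7; a_{17} = 11; a_{18} = 9; a_{19} = 39; a_{20} = 53; a_{21} = 17; a_{22} = 35; a_{23} = 55; a_{24} = 45; a_{25} = 21; a_{26} = 33; a_{27} = 27; a_{28} = 1; a_{29} = 43.
The sequence repeats with period 28.
So a_{1741} = a_{1 + ((1741-1) mod 28)} = a_5 = 19.

19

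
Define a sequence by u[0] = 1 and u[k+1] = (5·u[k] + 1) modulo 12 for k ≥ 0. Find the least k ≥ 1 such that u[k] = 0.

Computing terms: u[0] = 1; u[1] = 6; u[2] = 7; u[3] = 0; u[4] = 1.
Since u[4] = u[0] = 1, the sequence is periodic with period 4.
The value 0 first appears (with k ≥ 1) at u[3].

3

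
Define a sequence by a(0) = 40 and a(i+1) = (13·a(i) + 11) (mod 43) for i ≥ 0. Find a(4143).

41

Listing terms: a(0) = 40, a(1) = 15, a(2) = 34, a(3) = 23, a(4) = 9, a(5) = 42, a(6) = 41, a(7) = 28, a(8) = 31, a(9) = 27, a(10) = 18, a(11) = 30, a(12) = 14, a(13) = 21, a(14) = 26, a(15) = 5, a(16) = 33, a(17) = 10, a(18) = 12, a(19) = 38, a(20) = 32, a(21) = 40.
The sequence repeats with period 21.
(4143 - 0) mod 21 = 6, so a(4143) = a(6) = 41.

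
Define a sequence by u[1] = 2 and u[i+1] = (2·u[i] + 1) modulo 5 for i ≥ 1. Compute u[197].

2

We have u[1] = 2; u[2] = 0; u[3] = 1; u[4] = 3; u[5] = 2.
Since u[5] = u[1] = 2, the sequence is periodic with period 4.
(197 - 1) mod 4 = 0, so u[197] = u[1] = 2.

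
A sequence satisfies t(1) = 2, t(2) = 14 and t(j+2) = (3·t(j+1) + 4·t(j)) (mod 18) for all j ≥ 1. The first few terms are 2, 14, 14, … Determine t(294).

t(1) = 2, t(2) = 14, t(3) = 14, t(4) = 8, t(5) = 8, t(6) = 2, t(7) = 2, t(8) = 14.
The sequence repeats with period 6.
So t(294) = t(1 + ((294-1) mod 6)) = t(6) = 2.

2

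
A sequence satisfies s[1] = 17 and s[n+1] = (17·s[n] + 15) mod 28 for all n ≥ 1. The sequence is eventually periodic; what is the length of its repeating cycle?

4

s[1] = 17, s[2] = 24, s[3] = 3, s[4] = 10, s[5] = 17.
Since s[5] = s[1] = 17, the sequence is periodic with period 4.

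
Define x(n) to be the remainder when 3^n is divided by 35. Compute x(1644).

Listing terms: x(0) = 1; x(1) = 3; x(2) = 9; x(3) = 27; x(4) = 11; x(5) = 33; x(6) = 29; x(7) = 17; x(8) = 16; x(9) = 13; x(10) = 4; x(11) = 12; x(12) = 1.
Since x(12) = x(0) = 1, the sequence is periodic with period 12.
So x(1644) = x(0 + ((1644-0) mod 12)) = x(0) = 1.

1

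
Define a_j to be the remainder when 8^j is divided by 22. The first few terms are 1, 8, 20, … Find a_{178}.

16

a_0 = 1,  a_1 = 8,  a_2 = 20,  a_3 = 6,  a_4 = 4,  a_5 = 10,  a_6 = 14,  a_7 = 2,  a_8 = 16,  a_9 = 18,  a_{10} = 12,  a_{11} = 8.
Since a_{11} = a_1 = 8, the sequence is eventually periodic: after a pre-period of length 1 it cycles with period 10.
For j ≥ 1, a_j depends only on (j - 1) mod 10. (178 - 1) mod 10 = 7, so a_{178} = a_8 = 16.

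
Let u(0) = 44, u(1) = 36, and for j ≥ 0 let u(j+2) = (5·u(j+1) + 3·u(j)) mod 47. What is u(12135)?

26

Computing terms: u(0) = 44,  u(1) = 36,  u(2) = 30,  u(3) = 23,  u(4) = 17,  u(5) = 13,  u(6) = 22,  u(7) = 8,  u(8) = 12,  u(9) = 37,  u(10) = 33,  u(11) = 41,  u(12) = 22,  u(13) = 45,  u(14) = 9,  u(15) = 39,  u(16) = 34,  u(17) = 5,  u(18) = 33,  u(19) = 39,  u(20) = 12,  u(21) = 36,  u(22) = 28,  u(23) = 13,  u(24) = 8,  u(25) = 32,  u(26) = 43,  u(27) = 29,  u(28) = 39,  u(29) = 0,  u(30) = 23,  u(31) = 21,  u(32) = 33,  u(33) = 40,  u(34) = 17,  u(35) = 17,  u(36) = 42,  u(37) = 26,  u(38) = 21,  u(39) = 42,  u(40) = 38,  u(41) = 34,  u(42) = 2,  u(43) = 18,  u(44) = 2,  u(45) = 17,  u(46) = 44,  u(47) = 36.
The sequence repeats with period 46.
(12135 - 0) mod 46 = 37, so u(12135) = u(37) = 26.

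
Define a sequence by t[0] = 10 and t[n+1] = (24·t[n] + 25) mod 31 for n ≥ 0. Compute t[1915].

We have t[0] = 10; t[1] = 17; t[2] = 30; t[3] = 1; t[4] = 18; t[5] = 23; t[6] = 19; t[7] = 16; t[8] = 6; t[9] = 14; t[10] = 20; t[11] = 9; t[12] = 24; t[13] = 12; t[14] = 3; t[15] = 4; t[16] = 28; t[17] = 15; t[18] = 13; t[19] = 27; t[20] = 22; t[21] = 26; t[22] = 29; t[23] = 8; t[24] = 0; t[25] = 25; t[26] = 5; t[27] = 21; t[28] = 2; t[29] = 11; t[30] = 10.
Since t[30] = t[0] = 10, the sequence is periodic with period 30.
(1915 - 0) mod 30 = 25, so t[1915] = t[25] = 25.

25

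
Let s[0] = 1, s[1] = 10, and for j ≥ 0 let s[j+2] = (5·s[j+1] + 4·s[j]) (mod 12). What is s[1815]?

2

We have s[0] = 1,  s[1] = 10,  s[2] = 6,  s[3] = 10,  s[4] = 2,  s[5] = 2,  s[6] = 6,  s[7] = 2,  s[8] = 10,  s[9] = 10,  s[10] = 6.
Since (s[9], s[10]) = (s[1], s[2]) = (10, 6) (two consecutive terms determine the rest), the sequence is eventually periodic: after a pre-period of length 1 it cycles with period 8.
For j ≥ 1, s[j] depends only on (j - 1) mod 8. (1815 - 1) mod 8 = 6, so s[1815] = s[7] = 2.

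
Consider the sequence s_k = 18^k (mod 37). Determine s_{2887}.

13

s_1 = 18; s_2 = 28; s_3 = 23; s_4 = 7; s_5 = 15; s_6 = 11; s_7 = 13; s_8 = 12; s_9 = 31; s_{10} = 3; s_{11} = 17; s_{12} = 10; s_{13} = 32; s_{14} = 21; s_{15} = 8; s_{16} = 33; s_{17} = 2; s_{18} = 36; s_{19} = 19; s_{20} = 9; s_{21} = 14; s_{22} = 30; s_{23} = 22; s_{24} = 26; s_{25} = 24; s_{26} = 25; s_{27} = 6; s_{28} = 34; s_{29} = 20; s_{30} = 27; s_{31} = 5; s_{32} = 16; s_{33} = 29; s_{34} = 4; s_{35} = 35; s_{36} = 1; s_{37} = 18.
Since s_{37} = s_1 = 18, the sequence is periodic with period 36.
(2887 - 1) mod 36 = 6, so s_{2887} = s_7 = 13.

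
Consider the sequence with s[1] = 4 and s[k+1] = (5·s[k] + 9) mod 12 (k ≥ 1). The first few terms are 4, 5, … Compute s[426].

Computing terms: s[1] = 4; s[2] = 5; s[3] = 10; s[4] = 11; s[5] = 4.
Since s[5] = s[1] = 4, the sequence is periodic with period 4.
(426 - 1) mod 4 = 1, so s[426] = s[2] = 5.

5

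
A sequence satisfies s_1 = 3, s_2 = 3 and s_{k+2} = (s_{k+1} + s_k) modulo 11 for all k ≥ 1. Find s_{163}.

6

Listing terms: s_1 = 3; s_2 = 3; s_3 = 6; s_4 = 9; s_5 = 4; s_6 = 2; s_7 = 6; s_8 = 8; s_9 = 3; s_{10} = 0; s_{11} = 3; s_{12} = 3.
The sequence repeats with period 10.
So s_{163} = s_{1 + ((163-1) mod 10)} = s_3 = 6.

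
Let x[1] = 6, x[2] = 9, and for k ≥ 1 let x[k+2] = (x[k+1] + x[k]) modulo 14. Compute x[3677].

We have x[1] = 6; x[2] = 9; x[3] = 1; x[4] = 10; x[5] = 11; x[6] = 7; x[7] = 4; x[8] = 11; x[9] = 1; x[10] = 12; x[11] = 13; x[12] = 11; x[13] = 10; x[14] = 7; x[15] = 3; x[16] = 10; x[17] = 13; x[18] = 9; x[19] = 8; x[20] = 3; x[21] = 11; x[22] = 0; x[23] = 11; x[24] = 11; x[25] = 8; x[26] = 5; x[27] = 13; x[28] = 4; x[29] = 3; x[30] = 7; x[31] = 10; x[32] = 3; x[33] = 13; x[34] = 2; x[35] = 1; x[36] = 3; x[37] = 4; x[38] = 7; x[39] = 11; x[40] = 4; x[41] = 1; x[42] = 5; x[43] = 6; x[44] = 11; x[45] = 3; x[46] = 0; x[47] = 3; x[48] = 3; x[49] = 6; x[50] = 9.
The sequence repeats with period 48.
So x[3677] = x[1 + ((3677-1) mod 48)] = x[29] = 3.

3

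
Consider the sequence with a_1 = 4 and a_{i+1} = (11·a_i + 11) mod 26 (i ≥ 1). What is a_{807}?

18

We have a_1 = 4; a_2 = 3; a_3 = 18; a_4 = 1; a_5 = 22; a_6 = 19; a_7 = 12; a_8 = 13; a_9 = 24; a_{10} = 15; a_{11} = 20; a_{12} = 23; a_{13} = 4.
The sequence repeats with period 12.
So a_{807} = a_{1 + ((807-1) mod 12)} = a_3 = 18.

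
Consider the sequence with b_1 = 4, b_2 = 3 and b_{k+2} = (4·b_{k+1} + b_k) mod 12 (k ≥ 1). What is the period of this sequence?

b_1 = 4, b_2 = 3, b_3 = 4, b_4 = 7, b_5 = 8, b_6 = 3, b_7 = 8, b_8 = 11, b_9 = 4, b_{10} = 3.
Since (b_9, b_{10}) = (b_1, b_2) = (4, 3) (two consecutive terms determine the rest), the sequence is periodic with period 8.

8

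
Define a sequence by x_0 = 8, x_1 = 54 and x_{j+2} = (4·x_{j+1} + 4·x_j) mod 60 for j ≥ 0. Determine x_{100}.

4

Listing terms: x_0 = 8,  x_1 = 54,  x_2 = 8,  x_3 = 8,  x_4 = 4,  x_5 = 48,  x_6 = 28,  x_7 = 4,  x_8 = 8,  x_9 = 48,  x_{10} = 44,  x_{11} = 8,  x_{12} = 28,  x_{13} = 24,  x_{14} = 28,  x_{15} = 28,  x_{16} = 44,  x_{17} = 48,  x_{18} = 8,  x_{19} = 44,  x_{20} = 28,  x_{21} = 48,  x_{22} = 4,  x_{23} = 28,  x_{24} = 8,  x_{25} = 24,  x_{26} = 8,  x_{27} = 8.
Since (x_{26}, x_{27}) = (x_2, x_3) = (8, 8) (two consecutive terms determine the rest), the sequence is eventually periodic: after a pre-period of length 2 it cycles with period 24.
For j ≥ 2, x_j depends only on (j - 2) mod 24. (100 - 2) mod 24 = 2, so x_{100} = x_4 = 4.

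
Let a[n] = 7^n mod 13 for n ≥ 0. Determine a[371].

a[0] = 1, a[1] = 7, a[2] = 10, a[3] = 5, a[4] = 9, a[5] = 11, a[6] = 12, a[7] = 6, a[8] = 3, a[9] = 8, a[10] = 4, a[11] = 2, a[12] = 1.
The sequence repeats with period 12.
So a[371] = a[0 + ((371-0) mod 12)] = a[11] = 2.

2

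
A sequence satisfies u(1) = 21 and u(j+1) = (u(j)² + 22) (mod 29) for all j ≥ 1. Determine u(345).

28

u(1) = 21, u(2) = 28, u(3) = 23, u(4) = 0, u(5) = 22, u(6) = 13, u(7) = 17, u(8) = 21.
Since u(8) = u(1) = 21, the sequence is periodic with period 7.
So u(345) = u(1 + ((345-1) mod 7)) = u(2) = 28.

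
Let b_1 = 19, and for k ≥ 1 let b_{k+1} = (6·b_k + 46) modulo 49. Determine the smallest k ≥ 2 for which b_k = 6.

Listing terms: b_1 = 19, b_2 = 13, b_3 = 26, b_4 = 6, b_5 = 33, b_6 = 48, b_7 = 40, b_8 = 41, b_9 = 47, b_{10} = 34, b_{11} = 5, b_{12} = 27, b_{13} = 12, b_{14} = 20, b_{15} = 19.
The sequence repeats with period 14.
The value 6 first appears (with k ≥ 2) at b_4.

4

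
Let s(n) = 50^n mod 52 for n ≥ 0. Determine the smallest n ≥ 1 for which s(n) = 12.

6

We have s(0) = 1; s(1) = 50; s(2) = 4; s(3) = 44; s(4) = 16; s(5) = 20; s(6) = 12; s(7) = 28; s(8) = 48; s(9) = 8; s(10) = 36; s(11) = 32; s(12) = 40; s(13) = 24; s(14) = 4.
Since s(14) = s(2) = 4, the sequence is eventually periodic: after a pre-period of length 2 it cycles with period 12.
The value 12 first appears (with n ≥ 1) at s(6).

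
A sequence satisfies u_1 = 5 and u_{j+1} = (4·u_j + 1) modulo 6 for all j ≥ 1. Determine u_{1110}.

1

Computing terms: u_1 = 5; u_2 = 3; u_3 = 1; u_4 = 5.
Since u_4 = u_1 = 5, the sequence is periodic with period 3.
So u_{1110} = u_{1 + ((1110-1) mod 3)} = u_3 = 1.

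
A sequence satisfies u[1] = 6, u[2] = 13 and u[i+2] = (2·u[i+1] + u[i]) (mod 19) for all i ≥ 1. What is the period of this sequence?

40

Computing terms: u[1] = 6, u[2] = 13, u[3] = 13, u[4] = 1, u[5] = 15, u[6] = 12, u[7] = 1, u[8] = 14, u[9] = 10, u[10] = 15, u[11] = 2, u[12] = 0, u[13] = 2, u[14] = 4, u[15] = 10, u[16] = 5, u[17] = 1, u[18] = 7, u[19] = 15, u[20] = 18, u[21] = 13, u[22] = 6, u[23] = 6, u[24] = 18, u[25] = 4, u[26] = 7, u[27] = 18, u[28] = 5, u[29] = 9, u[30] = 4, u[31] = 17, u[32] = 0, u[33] = 17, u[34] = 15, u[35] = 9, u[36] = 14, u[37] = 18, u[38] = 12, u[39] = 4, u[40] = 1, u[41] = 6, u[42] = 13.
Since (u[41], u[42]) = (u[1], u[2]) = (6, 13) (two consecutive terms determine the rest), the sequence is periodic with period 40.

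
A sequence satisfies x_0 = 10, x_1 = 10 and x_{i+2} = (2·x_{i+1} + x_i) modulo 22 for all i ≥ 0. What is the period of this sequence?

24

Computing terms: x_0 = 10,  x_1 = 10,  x_2 = 8,  x_3 = 4,  x_4 = 16,  x_5 = 14,  x_6 = 0,  x_7 = 14,  x_8 = 6,  x_9 = 4,  x_{10} = 14,  x_{11} = 10,  x_{12} = 12,  x_{13} = 12,  x_{14} = 14,  x_{15} = 18,  x_{16} = 6,  x_{17} = 8,  x_{18} = 0,  x_{19} = 8,  x_{20} = 16,  x_{21} = 18,  x_{22} = 8,  x_{23} = 12,  x_{24} = 10,  x_{25} = 10.
Since (x_{24}, x_{25}) = (x_0, x_1) = (10, 10) (two consecutive terms determine the rest), the sequence is periodic with period 24.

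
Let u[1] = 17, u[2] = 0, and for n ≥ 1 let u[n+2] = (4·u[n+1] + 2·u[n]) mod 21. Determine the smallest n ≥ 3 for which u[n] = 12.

8

We have u[1] = 17, u[2] = 0, u[3] = 13, u[4] = 10, u[5] = 3, u[6] = 11, u[7] = 8, u[8] = 12, u[9] = 1, u[10] = 7, u[11] = 9, u[12] = 8, u[13] = 8, u[14] = 6, u[15] = 19, u[16] = 4, u[17] = 12, u[18] = 14, u[19] = 17, u[20] = 12, u[21] = 19, u[22] = 16, u[23] = 18, u[24] = 20, u[25] = 11, u[26] = 0, u[27] = 1, u[28] = 4, u[29] = 18, u[30] = 17, u[31] = 20, u[32] = 9, u[33] = 13, u[34] = 7, u[35] = 12, u[36] = 20, u[37] = 20, u[38] = 15, u[39] = 16, u[40] = 10, u[41] = 9, u[42] = 14, u[43] = 11, u[44] = 9, u[45] = 16, u[46] = 19, u[47] = 3, u[48] = 8, u[49] = 17, u[50] = 0.
Since (u[49], u[50]) = (u[1], u[2]) = (17, 0) (two consecutive terms determine the rest), the sequence is periodic with period 48.
The value 12 first appears (with n ≥ 3) at u[8].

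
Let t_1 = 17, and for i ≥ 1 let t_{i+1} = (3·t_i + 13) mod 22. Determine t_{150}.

Computing terms: t_1 = 17; t_2 = 20; t_3 = 7; t_4 = 12; t_5 = 5; t_6 = 6; t_7 = 9; t_8 = 18; t_9 = 1; t_{10} = 16; t_{11} = 17.
The sequence repeats with period 10.
(150 - 1) mod 10 = 9, so t_{150} = t_{10} = 16.

16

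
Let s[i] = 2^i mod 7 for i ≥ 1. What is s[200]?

4

s[1] = 2, s[2] = 4, s[3] = 1, s[4] = 2.
Since s[4] = s[1] = 2, the sequence is periodic with period 3.
So s[200] = s[1 + ((200-1) mod 3)] = s[2] = 4.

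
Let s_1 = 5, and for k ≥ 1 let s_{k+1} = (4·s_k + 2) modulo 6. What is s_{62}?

4

s_1 = 5, s_2 = 4, s_3 = 0, s_4 = 2, s_5 = 4.
Since s_5 = s_2 = 4, the sequence is eventually periodic: after a pre-period of length 1 it cycles with period 3.
For k ≥ 2, s_k depends only on (k - 2) mod 3. (62 - 2) mod 3 = 0, so s_{62} = s_2 = 4.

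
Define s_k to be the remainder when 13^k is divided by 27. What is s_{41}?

16

Listing terms: s_1 = 13; s_2 = 7; s_3 = 10; s_4 = 22; s_5 = 16; s_6 = 19; s_7 = 4; s_8 = 25; s_9 = 1; s_{10} = 13.
The sequence repeats with period 9.
(41 - 1) mod 9 = 4, so s_{41} = s_5 = 16.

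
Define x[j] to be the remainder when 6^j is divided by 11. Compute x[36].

We have x[0] = 1; x[1] = 6; x[2] = 3; x[3] = 7; x[4] = 9; x[5] = 10; x[6] = 5; x[7] = 8; x[8] = 4; x[9] = 2; x[10] = 1.
Since x[10] = x[0] = 1, the sequence is periodic with period 10.
So x[36] = x[0 + ((36-0) mod 10)] = x[6] = 5.

5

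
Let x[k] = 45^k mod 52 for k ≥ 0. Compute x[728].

x[0] = 1, x[1] = 45, x[2] = 49, x[3] = 21, x[4] = 9, x[5] = 41, x[6] = 25, x[7] = 33, x[8] = 29, x[9] = 5, x[10] = 17, x[11] = 37, x[12] = 1.
Since x[12] = x[0] = 1, the sequence is periodic with period 12.
So x[728] = x[0 + ((728-0) mod 12)] = x[8] = 29.

29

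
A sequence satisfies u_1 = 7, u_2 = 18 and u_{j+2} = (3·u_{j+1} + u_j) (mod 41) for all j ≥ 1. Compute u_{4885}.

25

Listing terms: u_1 = 7; u_2 = 18; u_3 = 20; u_4 = 37; u_5 = 8; u_6 = 20; u_7 = 27; u_8 = 19; u_9 = 2; u_{10} = 25; u_{11} = 36; u_{12} = 10; u_{13} = 25; u_{14} = 3; u_{15} = 34; u_{16} = 23; u_{17} = 21; u_{18} = 4; u_{19} = 33; u_{20} = 21; u_{21} = 14; u_{22} = 22; u_{23} = 39; u_{24} = 16; u_{25} = 5; u_{26} = 31; u_{27} = 16; u_{28} = 38; u_{29} = 7; u_{30} = 18.
The sequence repeats with period 28.
(4885 - 1) mod 28 = 12, so u_{4885} = u_{13} = 25.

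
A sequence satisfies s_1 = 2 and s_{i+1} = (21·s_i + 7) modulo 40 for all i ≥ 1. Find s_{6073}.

26

s_1 = 2, s_2 = 9, s_3 = 36, s_4 = 3, s_5 = 30, s_6 = 37, s_7 = 24, s_8 = 31, s_9 = 18, s_{10} = 25, s_{11} = 12, s_{12} = 19, s_{13} = 6, s_{14} = 13, s_{15} = 0, s_{16} = 7, s_{17} = 34, s_{18} = 1, s_{19} = 28, s_{20} = 35, s_{21} = 22, s_{22} = 29, s_{23} = 16, s_{24} = 23, s_{25} = 10, s_{26} = 17, s_{27} = 4, s_{28} = 11, s_{29} = 38, s_{30} = 5, s_{31} = 32, s_{32} = 39, s_{33} = 26, s_{34} = 33, s_{35} = 20, s_{36} = 27, s_{37} = 14, s_{38} = 21, s_{39} = 8, s_{40} = 15, s_{41} = 2.
Since s_{41} = s_1 = 2, the sequence is periodic with period 40.
So s_{6073} = s_{1 + ((6073-1) mod 40)} = s_{33} = 26.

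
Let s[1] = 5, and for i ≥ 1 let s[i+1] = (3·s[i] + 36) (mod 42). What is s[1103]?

We have s[1] = 5,  s[2] = 9,  s[3] = 21,  s[4] = 15,  s[5] = 39,  s[6] = 27,  s[7] = 33,  s[8] = 9.
Since s[8] = s[2] = 9, the sequence is eventually periodic: after a pre-period of length 1 it cycles with period 6.
For i ≥ 2, s[i] depends only on (i - 2) mod 6. (1103 - 2) mod 6 = 3, so s[1103] = s[5] = 39.

39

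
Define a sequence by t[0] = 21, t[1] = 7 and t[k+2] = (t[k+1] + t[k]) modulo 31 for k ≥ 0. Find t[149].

17

Listing terms: t[0] = 21,  t[1] = 7,  t[2] = 28,  t[3] = 4,  t[4] = 1,  t[5] = 5,  t[6] = 6,  t[7] = 11,  t[8] = 17,  t[9] = 28,  t[10] = 14,  t[11] = 11,  t[12] = 25,  t[13] = 5,  t[14] = 30,  t[15] = 4,  t[16] = 3,  t[17] = 7,  t[18] = 10,  t[19] = 17,  t[20] = 27,  t[21] = 13,  t[22] = 9,  t[23] = 22,  t[24] = 0,  t[25] = 22,  t[26] = 22,  t[27] = 13,  t[28] = 4,  t[29] = 17,  t[30] = 21,  t[31] = 7.
Since (t[30], t[31]) = (t[0], t[1]) = (21, 7) (two consecutive terms determine the rest), the sequence is periodic with period 30.
(149 - 0) mod 30 = 29, so t[149] = t[29] = 17.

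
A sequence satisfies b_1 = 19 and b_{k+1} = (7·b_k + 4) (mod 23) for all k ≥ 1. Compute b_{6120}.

Listing terms: b_1 = 19; b_2 = 22; b_3 = 20; b_4 = 6; b_5 = 0; b_6 = 4; b_7 = 9; b_8 = 21; b_9 = 13; b_{10} = 3; b_{11} = 2; b_{12} = 18; b_{13} = 15; b_{14} = 17; b_{15} = 8; b_{16} = 14; b_{17} = 10; b_{18} = 5; b_{19} = 16; b_{20} = 1; b_{21} = 11; b_{22} = 12; b_{23} = 19.
Since b_{23} = b_1 = 19, the sequence is periodic with period 22.
So b_{6120} = b_{1 + ((6120-1) mod 22)} = b_4 = 6.

6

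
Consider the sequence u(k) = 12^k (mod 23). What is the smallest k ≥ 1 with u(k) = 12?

Listing terms: u(0) = 1,  u(1) = 12,  u(2) = 6,  u(3) = 3,  u(4) = 13,  u(5) = 18,  u(6) = 9,  u(7) = 16,  u(8) = 8,  u(9) = 4,  u(10) = 2,  u(11) = 1.
Since u(11) = u(0) = 1, the sequence is periodic with period 11.
The value 12 first appears (with k ≥ 1) at u(1).

1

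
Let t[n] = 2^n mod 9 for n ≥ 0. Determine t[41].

Listing terms: t[0] = 1,  t[1] = 2,  t[2] = 4,  t[3] = 8,  t[4] = 7,  t[5] = 5,  t[6] = 1.
Since t[6] = t[0] = 1, the sequence is periodic with period 6.
(41 - 0) mod 6 = 5, so t[41] = t[5] = 5.

5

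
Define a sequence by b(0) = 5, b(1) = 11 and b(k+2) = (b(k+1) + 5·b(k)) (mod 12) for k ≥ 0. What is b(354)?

5

We have b(0) = 5,  b(1) = 11,  b(2) = 0,  b(3) = 7,  b(4) = 7,  b(5) = 6,  b(6) = 5,  b(7) = 11.
Since (b(6), b(7)) = (b(0), b(1)) = (5, 11) (two consecutive terms determine the rest), the sequence is periodic with period 6.
(354 - 0) mod 6 = 0, so b(354) = b(0) = 5.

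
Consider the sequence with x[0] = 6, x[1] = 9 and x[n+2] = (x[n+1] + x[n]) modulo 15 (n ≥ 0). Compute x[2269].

Computing terms: x[0] = 6, x[1] = 9, x[2] = 0, x[3] = 9, x[4] = 9, x[5] = 3, x[6] = 12, x[7] = 0, x[8] = 12, x[9] = 12, x[10] = 9, x[11] = 6, x[12] = 0, x[13] = 6, x[14] = 6, x[15] = 12, x[16] = 3, x[17] = 0, x[18] = 3, x[19] = 3, x[20] = 6, x[21] = 9.
Since (x[20], x[21]) = (x[0], x[1]) = (6, 9) (two consecutive terms determine the rest), the sequence is periodic with period 20.
(2269 - 0) mod 20 = 9, so x[2269] = x[9] = 12.

12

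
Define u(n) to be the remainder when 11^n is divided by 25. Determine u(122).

We have u(1) = 11; u(2) = 21; u(3) = 6; u(4) = 16; u(5) = 1; u(6) = 11.
Since u(6) = u(1) = 11, the sequence is periodic with period 5.
So u(122) = u(1 + ((122-1) mod 5)) = u(2) = 21.

21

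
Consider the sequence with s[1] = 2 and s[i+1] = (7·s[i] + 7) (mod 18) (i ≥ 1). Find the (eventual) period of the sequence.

Listing terms: s[1] = 2, s[2] = 3, s[3] = 10, s[4] = 5, s[5] = 6, s[6] = 13, s[7] = 8, s[8] = 9, s[9] = 16, s[10] = 11, s[11] = 12, s[12] = 1, s[13] = 14, s[14] = 15, s[15] = 4, s[16] = 17, s[17] = 0, s[18] = 7, s[19] = 2.
Since s[19] = s[1] = 2, the sequence is periodic with period 18.

18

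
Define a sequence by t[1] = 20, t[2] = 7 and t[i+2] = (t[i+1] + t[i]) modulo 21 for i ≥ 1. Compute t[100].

13

We have t[1] = 20,  t[2] = 7,  t[3] = 6,  t[4] = 13,  t[5] = 19,  t[6] = 11,  t[7] = 9,  t[8] = 20,  t[9] = 8,  t[10] = 7,  t[11] = 15,  t[12] = 1,  t[13] = 16,  t[14] = 17,  t[15] = 12,  t[16] = 8,  t[17] = 20,  t[18] = 7.
The sequence repeats with period 16.
(100 - 1) mod 16 = 3, so t[100] = t[4] = 13.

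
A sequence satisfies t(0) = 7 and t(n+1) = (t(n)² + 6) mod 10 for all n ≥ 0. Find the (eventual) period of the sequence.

3

Listing terms: t(0) = 7,  t(1) = 5,  t(2) = 1,  t(3) = 7.
Since t(3) = t(0) = 7, the sequence is periodic with period 3.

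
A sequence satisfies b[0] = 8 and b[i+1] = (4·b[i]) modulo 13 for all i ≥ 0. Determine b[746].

We have b[0] = 8, b[1] = 6, b[2] = 11, b[3] = 5, b[4] = 7, b[5] = 2, b[6] = 8.
The sequence repeats with period 6.
So b[746] = b[0 + ((746-0) mod 6)] = b[2] = 11.

11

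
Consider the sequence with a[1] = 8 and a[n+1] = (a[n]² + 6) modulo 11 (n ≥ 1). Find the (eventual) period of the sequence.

5

Computing terms: a[1] = 8, a[2] = 4, a[3] = 0, a[4] = 6, a[5] = 9, a[6] = 10, a[7] = 7, a[8] = 0.
Since a[8] = a[3] = 0, the sequence is eventually periodic: after a pre-period of length 2 it cycles with period 5.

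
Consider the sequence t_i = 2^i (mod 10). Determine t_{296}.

We have t_1 = 2, t_2 = 4, t_3 = 8, t_4 = 6, t_5 = 2.
Since t_5 = t_1 = 2, the sequence is periodic with period 4.
(296 - 1) mod 4 = 3, so t_{296} = t_4 = 6.

6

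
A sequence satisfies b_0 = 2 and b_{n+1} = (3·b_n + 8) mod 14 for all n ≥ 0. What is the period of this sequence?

Computing terms: b_0 = 2; b_1 = 0; b_2 = 8; b_3 = 4; b_4 = 6; b_5 = 12; b_6 = 2.
Since b_6 = b_0 = 2, the sequence is periodic with period 6.

6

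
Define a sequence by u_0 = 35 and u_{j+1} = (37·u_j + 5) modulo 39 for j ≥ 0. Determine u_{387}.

8

Computing terms: u_0 = 35; u_1 = 13; u_2 = 18; u_3 = 8; u_4 = 28; u_5 = 27; u_6 = 29; u_7 = 25; u_8 = 33; u_9 = 17; u_{10} = 10; u_{11} = 24; u_{12} = 35.
Since u_{12} = u_0 = 35, the sequence is periodic with period 12.
(387 - 0) mod 12 = 3, so u_{387} = u_3 = 8.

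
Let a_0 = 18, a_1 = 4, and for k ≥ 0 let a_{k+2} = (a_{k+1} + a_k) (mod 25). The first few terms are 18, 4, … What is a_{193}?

Listing terms: a_0 = 18, a_1 = 4, a_2 = 22, a_3 = 1, a_4 = 23, a_5 = 24, a_6 = 22, a_7 = 21, a_8 = 18, a_9 = 14, a_{10} = 7, a_{11} = 21, a_{12} = 3, a_{13} = 24, a_{14} = 2, a_{15} = 1, a_{16} = 3, a_{17} = 4, a_{18} = 7, a_{19} = 11, a_{20} = 18, a_{21} = 4.
The sequence repeats with period 20.
So a_{193} = a_{0 + ((193-0) mod 20)} = a_{13} = 24.

24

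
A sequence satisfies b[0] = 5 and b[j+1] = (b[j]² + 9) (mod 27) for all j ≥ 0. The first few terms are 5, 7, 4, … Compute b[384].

22

Listing terms: b[0] = 5; b[1] = 7; b[2] = 4; b[3] = 25; b[4] = 13; b[5] = 16; b[6] = 22; b[7] = 7.
Since b[7] = b[1] = 7, the sequence is eventually periodic: after a pre-period of length 1 it cycles with period 6.
For j ≥ 1, b[j] depends only on (j - 1) mod 6. (384 - 1) mod 6 = 5, so b[384] = b[6] = 22.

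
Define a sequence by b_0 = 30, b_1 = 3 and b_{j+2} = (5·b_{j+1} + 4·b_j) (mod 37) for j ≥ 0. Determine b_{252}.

Listing terms: b_0 = 30,  b_1 = 3,  b_2 = 24,  b_3 = 21,  b_4 = 16,  b_5 = 16,  b_6 = 33,  b_7 = 7,  b_8 = 19,  b_9 = 12,  b_{10} = 25,  b_{11} = 25,  b_{12} = 3,  b_{13} = 4,  b_{14} = 32,  b_{15} = 28,  b_{16} = 9,  b_{17} = 9,  b_{18} = 7,  b_{19} = 34,  b_{20} = 13,  b_{21} = 16,  b_{22} = 21,  b_{23} = 21,  b_{24} = 4,  b_{25} = 30,  b_{26} = 18,  b_{27} = 25,  b_{28} = 12,  b_{29} = 12,  b_{30} = 34,  b_{31} = 33,  b_{32} = 5,  b_{33} = 9,  b_{34} = 28,  b_{35} = 28,  b_{36} = 30,  b_{37} = 3.
The sequence repeats with period 36.
So b_{252} = b_{0 + ((252-0) mod 36)} = b_0 = 30.

30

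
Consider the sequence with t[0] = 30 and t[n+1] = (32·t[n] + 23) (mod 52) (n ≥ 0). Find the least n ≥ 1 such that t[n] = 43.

Listing terms: t[0] = 30, t[1] = 47, t[2] = 19, t[3] = 7, t[4] = 39, t[5] = 23, t[6] = 31, t[7] = 27, t[8] = 3, t[9] = 15, t[10] = 35, t[11] = 51, t[12] = 43, t[13] = 47.
Since t[13] = t[1] = 47, the sequence is eventually periodic: after a pre-period of length 1 it cycles with period 12.
The value 43 first appears (with n ≥ 1) at t[12].

12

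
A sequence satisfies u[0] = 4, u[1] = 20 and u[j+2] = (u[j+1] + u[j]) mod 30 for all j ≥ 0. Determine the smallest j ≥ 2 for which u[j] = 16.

13

u[0] = 4; u[1] = 20; u[2] = 24; u[3] = 14; u[4] = 8; u[5] = 22; u[6] = 0; u[7] = 22; u[8] = 22; u[9] = 14; u[10] = 6; u[11] = 20; u[12] = 26; u[13] = 16; u[14] = 12; u[15] = 28; u[16] = 10; u[17] = 8; u[18] = 18; u[19] = 26; u[20] = 14; u[21] = 10; u[22] = 24; u[23] = 4; u[24] = 28; u[25] = 2; u[26] = 0; u[27] = 2; u[28] = 2; u[29] = 4; u[30] = 6; u[31] = 10; u[32] = 16; u[33] = 26; u[34] = 12; u[35] = 8; u[36] = 20; u[37] = 28; u[38] = 18; u[39] = 16; u[40] = 4; u[41] = 20.
The sequence repeats with period 40.
The value 16 first appears (with j ≥ 2) at u[13].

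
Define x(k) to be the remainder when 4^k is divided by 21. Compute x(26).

16

Listing terms: x(1) = 4; x(2) = 16; x(3) = 1; x(4) = 4.
Since x(4) = x(1) = 4, the sequence is periodic with period 3.
So x(26) = x(1 + ((26-1) mod 3)) = x(2) = 16.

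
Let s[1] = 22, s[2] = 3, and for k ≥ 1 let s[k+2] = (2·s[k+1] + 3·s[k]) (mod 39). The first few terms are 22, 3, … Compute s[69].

Computing terms: s[1] = 22; s[2] = 3; s[3] = 33; s[4] = 36; s[5] = 15; s[6] = 21; s[7] = 9; s[8] = 3; s[9] = 33.
Since (s[8], s[9]) = (s[2], s[3]) = (3, 33) (two consecutive terms determine the rest), the sequence is eventually periodic: after a pre-period of length 1 it cycles with period 6.
For k ≥ 2, s[k] depends only on (k - 2) mod 6. (69 - 2) mod 6 = 1, so s[69] = s[3] = 33.

33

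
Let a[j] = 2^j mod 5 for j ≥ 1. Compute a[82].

4

Computing terms: a[1] = 2,  a[2] = 4,  a[3] = 3,  a[4] = 1,  a[5] = 2.
Since a[5] = a[1] = 2, the sequence is periodic with period 4.
(82 - 1) mod 4 = 1, so a[82] = a[2] = 4.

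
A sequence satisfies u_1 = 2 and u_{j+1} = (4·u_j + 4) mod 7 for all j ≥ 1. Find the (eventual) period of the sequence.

Listing terms: u_1 = 2,  u_2 = 5,  u_3 = 3,  u_4 = 2.
The sequence repeats with period 3.

3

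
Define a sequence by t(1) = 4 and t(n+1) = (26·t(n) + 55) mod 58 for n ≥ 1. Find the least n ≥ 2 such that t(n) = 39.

13

Listing terms: t(1) = 4; t(2) = 43; t(3) = 13; t(4) = 45; t(5) = 7; t(6) = 5; t(7) = 11; t(8) = 51; t(9) = 47; t(10) = 1; t(11) = 23; t(12) = 15; t(13) = 39; t(14) = 25; t(15) = 9; t(16) = 57; t(17) = 29; t(18) = 55; t(19) = 35; t(20) = 37; t(21) = 31; t(22) = 49; t(23) = 53; t(24) = 41; t(25) = 19; t(26) = 27; t(27) = 3; t(28) = 17; t(29) = 33; t(30) = 43.
Since t(30) = t(2) = 43, the sequence is eventually periodic: after a pre-period of length 1 it cycles with period 28.
The value 39 first appears (with n ≥ 2) at t(13).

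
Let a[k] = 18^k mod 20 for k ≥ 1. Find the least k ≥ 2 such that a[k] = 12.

3

We have a[1] = 18; a[2] = 4; a[3] = 12; a[4] = 16; a[5] = 8; a[6] = 4.
Since a[6] = a[2] = 4, the sequence is eventually periodic: after a pre-period of length 1 it cycles with period 4.
The value 12 first appears (with k ≥ 2) at a[3].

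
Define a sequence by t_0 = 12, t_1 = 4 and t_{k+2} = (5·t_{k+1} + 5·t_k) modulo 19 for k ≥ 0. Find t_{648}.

12

Computing terms: t_0 = 12; t_1 = 4; t_2 = 4; t_3 = 2; t_4 = 11; t_5 = 8; t_6 = 0; t_7 = 2; t_8 = 10; t_9 = 3; t_{10} = 8; t_{11} = 17; t_{12} = 11; t_{13} = 7; t_{14} = 14; t_{15} = 10; t_{16} = 6; t_{17} = 4; t_{18} = 12; t_{19} = 4.
The sequence repeats with period 18.
So t_{648} = t_{0 + ((648-0) mod 18)} = t_0 = 12.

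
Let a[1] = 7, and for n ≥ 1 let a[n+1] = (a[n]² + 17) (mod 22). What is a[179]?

Listing terms: a[1] = 7, a[2] = 0, a[3] = 17, a[4] = 20, a[5] = 21, a[6] = 18, a[7] = 11, a[8] = 6, a[9] = 9, a[10] = 10, a[11] = 7.
The sequence repeats with period 10.
(179 - 1) mod 10 = 8, so a[179] = a[9] = 9.

9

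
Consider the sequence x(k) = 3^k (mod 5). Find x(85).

3

Listing terms: x(1) = 3,  x(2) = 4,  x(3) = 2,  x(4) = 1,  x(5) = 3.
Since x(5) = x(1) = 3, the sequence is periodic with period 4.
(85 - 1) mod 4 = 0, so x(85) = x(1) = 3.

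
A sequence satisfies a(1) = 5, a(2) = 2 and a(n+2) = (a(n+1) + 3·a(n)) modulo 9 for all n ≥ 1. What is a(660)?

Computing terms: a(1) = 5; a(2) = 2; a(3) = 8; a(4) = 5; a(5) = 2.
Since (a(4), a(5)) = (a(1), a(2)) = (5, 2) (two consecutive terms determine the rest), the sequence is periodic with period 3.
(660 - 1) mod 3 = 2, so a(660) = a(3) = 8.

8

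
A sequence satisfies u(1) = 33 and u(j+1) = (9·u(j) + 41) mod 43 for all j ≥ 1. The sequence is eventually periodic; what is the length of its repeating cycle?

u(1) = 33,  u(2) = 37,  u(3) = 30,  u(4) = 10,  u(5) = 2,  u(6) = 16,  u(7) = 13,  u(8) = 29,  u(9) = 1,  u(10) = 7,  u(11) = 18,  u(12) = 31,  u(13) = 19,  u(14) = 40,  u(15) = 14,  u(16) = 38,  u(17) = 39,  u(18) = 5,  u(19) = 0,  u(20) = 41,  u(21) = 23,  u(22) = 33.
The sequence repeats with period 21.

21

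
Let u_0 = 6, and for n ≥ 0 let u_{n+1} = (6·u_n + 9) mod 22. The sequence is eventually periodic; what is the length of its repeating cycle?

10

Computing terms: u_0 = 6; u_1 = 1; u_2 = 15; u_3 = 11; u_4 = 9; u_5 = 19; u_6 = 13; u_7 = 21; u_8 = 3; u_9 = 5; u_{10} = 17; u_{11} = 1.
Since u_{11} = u_1 = 1, the sequence is eventually periodic: after a pre-period of length 1 it cycles with period 10.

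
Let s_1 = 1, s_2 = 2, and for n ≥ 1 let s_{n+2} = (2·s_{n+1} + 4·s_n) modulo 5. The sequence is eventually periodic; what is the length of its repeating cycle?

We have s_1 = 1, s_2 = 2, s_3 = 3, s_4 = 4, s_5 = 0, s_6 = 1, s_7 = 2.
Since (s_6, s_7) = (s_1, s_2) = (1, 2) (two consecutive terms determine the rest), the sequence is periodic with period 5.

5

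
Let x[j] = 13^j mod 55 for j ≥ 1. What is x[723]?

52

Listing terms: x[1] = 13, x[2] = 4, x[3] = 52, x[4] = 16, x[5] = 43, x[6] = 9, x[7] = 7, x[8] = 36, x[9] = 28, x[10] = 34, x[11] = 2, x[12] = 26, x[13] = 8, x[14] = 49, x[15] = 32, x[16] = 31, x[17] = 18, x[18] = 14, x[19] = 17, x[20] = 1, x[21] = 13.
Since x[21] = x[1] = 13, the sequence is periodic with period 20.
(723 - 1) mod 20 = 2, so x[723] = x[3] = 52.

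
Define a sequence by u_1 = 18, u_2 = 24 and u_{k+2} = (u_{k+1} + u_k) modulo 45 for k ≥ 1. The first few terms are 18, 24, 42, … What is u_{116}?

21

u_1 = 18; u_2 = 24; u_3 = 42; u_4 = 21; u_5 = 18; u_6 = 39; u_7 = 12; u_8 = 6; u_9 = 18; u_{10} = 24.
Since (u_9, u_{10}) = (u_1, u_2) = (18, 24) (two consecutive terms determine the rest), the sequence is periodic with period 8.
(116 - 1) mod 8 = 3, so u_{116} = u_4 = 21.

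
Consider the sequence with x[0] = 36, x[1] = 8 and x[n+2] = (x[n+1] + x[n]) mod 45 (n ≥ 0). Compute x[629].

Computing terms: x[0] = 36, x[1] = 8, x[2] = 44, x[3] = 7, x[4] = 6, x[5] = 13, x[6] = 19, x[7] = 32, x[8] = 6, x[9] = 38, x[10] = 44, x[11] = 37, x[12] = 36, x[13] = 28, x[14] = 19, x[15] = 2, x[16] = 21, x[17] = 23, x[18] = 44, x[19] = 22, x[20] = 21, x[21] = 43, x[22] = 19, x[23] = 17, x[24] = 36, x[25] = 8.
The sequence repeats with period 24.
(629 - 0) mod 24 = 5, so x[629] = x[5] = 13.

13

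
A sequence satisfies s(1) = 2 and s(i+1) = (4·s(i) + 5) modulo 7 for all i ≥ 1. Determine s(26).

6

We have s(1) = 2; s(2) = 6; s(3) = 1; s(4) = 2.
The sequence repeats with period 3.
(26 - 1) mod 3 = 1, so s(26) = s(2) = 6.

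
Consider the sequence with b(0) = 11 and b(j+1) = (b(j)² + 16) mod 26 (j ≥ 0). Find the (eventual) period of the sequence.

We have b(0) = 11; b(1) = 7; b(2) = 13; b(3) = 3; b(4) = 25; b(5) = 17; b(6) = 19; b(7) = 13.
Since b(7) = b(2) = 13, the sequence is eventually periodic: after a pre-period of length 2 it cycles with period 5.

5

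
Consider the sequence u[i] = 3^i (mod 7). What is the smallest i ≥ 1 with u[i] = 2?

2

We have u[0] = 1; u[1] = 3; u[2] = 2; u[3] = 6; u[4] = 4; u[5] = 5; u[6] = 1.
The sequence repeats with period 6.
The value 2 first appears (with i ≥ 1) at u[2].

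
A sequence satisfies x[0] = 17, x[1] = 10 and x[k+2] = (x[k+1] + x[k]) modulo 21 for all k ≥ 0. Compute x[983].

x[0] = 17,  x[1] = 10,  x[2] = 6,  x[3] = 16,  x[4] = 1,  x[5] = 17,  x[6] = 18,  x[7] = 14,  x[8] = 11,  x[9] = 4,  x[10] = 15,  x[11] = 19,  x[12] = 13,  x[13] = 11,  x[14] = 3,  x[15] = 14,  x[16] = 17,  x[17] = 10.
The sequence repeats with period 16.
(983 - 0) mod 16 = 7, so x[983] = x[7] = 14.

14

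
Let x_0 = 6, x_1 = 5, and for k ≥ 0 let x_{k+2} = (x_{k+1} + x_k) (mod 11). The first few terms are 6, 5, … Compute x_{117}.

3

Listing terms: x_0 = 6; x_1 = 5; x_2 = 0; x_3 = 5; x_4 = 5; x_5 = 10; x_6 = 4; x_7 = 3; x_8 = 7; x_9 = 10; x_{10} = 6; x_{11} = 5.
The sequence repeats with period 10.
So x_{117} = x_{0 + ((117-0) mod 10)} = x_7 = 3.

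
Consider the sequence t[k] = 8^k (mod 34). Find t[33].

8

Computing terms: t[1] = 8; t[2] = 30; t[3] = 2; t[4] = 16; t[5] = 26; t[6] = 4; t[7] = 32; t[8] = 18; t[9] = 8.
The sequence repeats with period 8.
(33 - 1) mod 8 = 0, so t[33] = t[1] = 8.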